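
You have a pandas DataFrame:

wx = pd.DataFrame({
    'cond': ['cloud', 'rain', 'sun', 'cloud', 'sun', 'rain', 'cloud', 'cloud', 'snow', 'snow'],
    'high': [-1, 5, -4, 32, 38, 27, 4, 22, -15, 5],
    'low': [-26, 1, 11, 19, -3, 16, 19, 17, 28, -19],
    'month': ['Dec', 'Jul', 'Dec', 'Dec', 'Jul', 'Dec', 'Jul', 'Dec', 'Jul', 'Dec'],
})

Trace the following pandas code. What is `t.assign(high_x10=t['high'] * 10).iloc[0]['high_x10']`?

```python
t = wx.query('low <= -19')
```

-10

filter rows where low <= -19:
    cond  high  low month
0  cloud    -1  -26   Dec
9   snow     5  -19   Dec
add column high_x10 = t['high'] * 10:
    cond  high  low month  high_x10
0  cloud    -1  -26   Dec       -10
9   snow     5  -19   Dec        50
Taking the value at position 0, column 'high_x10' gives -10.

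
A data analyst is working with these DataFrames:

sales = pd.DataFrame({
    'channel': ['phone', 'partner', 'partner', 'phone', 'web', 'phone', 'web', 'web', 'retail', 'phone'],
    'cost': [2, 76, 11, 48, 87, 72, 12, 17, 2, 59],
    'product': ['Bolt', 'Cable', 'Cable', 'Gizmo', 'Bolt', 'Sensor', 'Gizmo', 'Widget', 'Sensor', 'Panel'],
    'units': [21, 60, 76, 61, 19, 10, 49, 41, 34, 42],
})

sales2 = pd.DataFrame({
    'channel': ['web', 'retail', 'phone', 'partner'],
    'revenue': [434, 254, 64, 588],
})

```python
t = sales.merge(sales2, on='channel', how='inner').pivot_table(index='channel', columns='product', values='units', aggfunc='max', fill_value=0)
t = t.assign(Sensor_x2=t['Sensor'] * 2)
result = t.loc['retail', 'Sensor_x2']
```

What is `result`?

merge on 'channel' (how='inner') → 10 rows:
   channel  cost product  units  revenue
0    phone     2    Bolt     21       64
1  partner    76   Cable     60      588
2  partner    11   Cable     76      588
3    phone    48   Gizmo     61       64
4      web    87    Bolt     19      434
5    phone    72  Sensor     10       64
6      web    12   Gizmo     49      434
7      web    17  Widget     41      434
8   retail     2  Sensor     34      254
9    phone    59   Panel     42       64
pivot: rows=channel, cols=product, max(units):
product  Bolt  Cable  Gizmo  Panel  Sensor  Widget
channel                                           
partner     0     76      0      0       0       0
phone      21      0     61     42      10       0
retail      0      0      0      0      34       0
web        19      0     49      0       0      41
add column Sensor_x2 = t['Sensor'] * 2:
product  Bolt  Cable  Gizmo  Panel  Sensor  Widget  Sensor_x2
channel                                                      
partner     0     76      0      0       0       0          0
phone      21      0     61     42      10       0         20
retail      0      0      0      0      34       0         68
web        19      0     49      0       0      41          0
Taking the value at row 'retail', column 'Sensor_x2' gives 68.

68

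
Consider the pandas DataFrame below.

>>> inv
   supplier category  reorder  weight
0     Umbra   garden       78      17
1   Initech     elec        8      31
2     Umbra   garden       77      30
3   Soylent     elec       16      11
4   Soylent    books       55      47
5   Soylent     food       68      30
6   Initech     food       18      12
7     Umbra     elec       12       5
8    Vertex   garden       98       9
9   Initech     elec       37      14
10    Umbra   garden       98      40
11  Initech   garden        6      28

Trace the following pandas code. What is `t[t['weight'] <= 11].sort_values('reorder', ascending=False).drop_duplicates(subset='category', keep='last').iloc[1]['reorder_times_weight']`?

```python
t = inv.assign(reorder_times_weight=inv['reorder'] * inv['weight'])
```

add column reorder_times_weight = inv['reorder'] * inv['weight']:
   supplier category  reorder  weight  reorder_times_weight
0     Umbra   garden       78      17                  1326
1   Initech     elec        8      31                   248
2     Umbra   garden       77      30                  2310
3   Soylent     elec       16      11                   176
4   Soylent    books       55      47                  2585
5   Soylent     food       68      30                  2040
6   Initech     food       18      12                   216
7     Umbra     elec       12       5                    60
8    Vertex   garden       98       9                   882
9   Initech     elec       37      14                   518
10    Umbra   garden       98      40                  3920
11  Initech   garden        6      28                   168
filter rows where weight <= 11:
  supplier category  reorder  weight  reorder_times_weight
3  Soylent     elec       16      11                   176
7    Umbra     elec       12       5                    60
8   Vertex   garden       98       9                   882
sort by reorder descending:
  supplier category  reorder  weight  reorder_times_weight
8   Vertex   garden       98       9                   882
3  Soylent     elec       16      11                   176
7    Umbra     elec       12       5                    60
drop duplicate category (keep=last):
  supplier category  reorder  weight  reorder_times_weight
8   Vertex   garden       98       9                   882
7    Umbra     elec       12       5                    60
The value at position 1, column 'reorder_times_weight' is 60.

60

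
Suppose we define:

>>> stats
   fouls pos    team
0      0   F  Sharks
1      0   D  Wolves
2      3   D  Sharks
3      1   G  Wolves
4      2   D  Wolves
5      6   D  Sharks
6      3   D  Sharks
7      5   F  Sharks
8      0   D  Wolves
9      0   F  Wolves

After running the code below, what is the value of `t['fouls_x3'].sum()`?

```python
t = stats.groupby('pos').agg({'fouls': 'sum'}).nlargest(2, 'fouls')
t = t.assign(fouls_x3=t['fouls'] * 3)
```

57

group by pos, sum of fouls:
     fouls
pos       
D       14
F        5
G        1
take 2 rows with largest fouls:
     fouls
pos       
D       14
F        5
add column fouls_x3 = t['fouls'] * 3:
     fouls  fouls_x3
pos                 
D       14        42
F        5        15
The sum of column 'fouls_x3' is 57.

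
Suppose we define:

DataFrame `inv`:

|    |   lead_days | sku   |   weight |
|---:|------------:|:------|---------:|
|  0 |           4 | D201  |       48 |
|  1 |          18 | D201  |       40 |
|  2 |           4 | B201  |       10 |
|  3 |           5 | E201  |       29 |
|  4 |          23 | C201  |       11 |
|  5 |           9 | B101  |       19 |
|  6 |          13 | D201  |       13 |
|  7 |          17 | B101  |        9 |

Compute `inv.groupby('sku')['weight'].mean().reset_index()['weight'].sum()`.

group by sku, mean of weight:
sku
B101    14.000000
B201    10.000000
C201    11.000000
D201    33.666667
E201    29.000000
Name: weight, dtype: float64
reset_index():
    sku     weight
0  B101  14.000000
1  B201  10.000000
2  C201  11.000000
3  D201  33.666667
4  E201  29.000000

97.6666666667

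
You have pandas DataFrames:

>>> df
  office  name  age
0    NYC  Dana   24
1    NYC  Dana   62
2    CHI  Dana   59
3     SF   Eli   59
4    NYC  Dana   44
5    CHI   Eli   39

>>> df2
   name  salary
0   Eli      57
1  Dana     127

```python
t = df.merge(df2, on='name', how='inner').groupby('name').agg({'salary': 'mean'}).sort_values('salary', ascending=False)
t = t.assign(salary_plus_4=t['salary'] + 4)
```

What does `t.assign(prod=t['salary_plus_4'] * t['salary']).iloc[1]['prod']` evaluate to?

3477.0

merge on 'name' (how='inner') → 6 rows:
  office  name  age  salary
0    NYC  Dana   24     127
1    NYC  Dana   62     127
2    CHI  Dana   59     127
3     SF   Eli   59      57
4    NYC  Dana   44     127
5    CHI   Eli   39      57
group by name, mean of salary:
      salary
name        
Dana   127.0
Eli     57.0
sort by salary descending:
      salary
name        
Dana   127.0
Eli     57.0
add column salary_plus_4 = t['salary'] + 4:
      salary  salary_plus_4
name                       
Dana   127.0          131.0
Eli     57.0           61.0
add column prod = t['salary_plus_4'] * t['salary']:
      salary  salary_plus_4     prod
name                                
Dana   127.0          131.0  16637.0
Eli     57.0           61.0   3477.0
Taking the value at position 1, column 'prod' gives 3477.0.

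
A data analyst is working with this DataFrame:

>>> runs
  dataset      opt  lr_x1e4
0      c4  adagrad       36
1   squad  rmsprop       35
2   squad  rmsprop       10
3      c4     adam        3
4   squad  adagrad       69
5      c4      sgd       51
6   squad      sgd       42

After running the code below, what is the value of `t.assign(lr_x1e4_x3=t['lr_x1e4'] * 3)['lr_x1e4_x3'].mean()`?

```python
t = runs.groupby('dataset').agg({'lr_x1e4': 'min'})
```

group by dataset, min of lr_x1e4:
         lr_x1e4
dataset         
c4             3
squad         10
add column lr_x1e4_x3 = t['lr_x1e4'] * 3:
         lr_x1e4  lr_x1e4_x3
dataset                     
c4             3           9
squad         10          30

19.5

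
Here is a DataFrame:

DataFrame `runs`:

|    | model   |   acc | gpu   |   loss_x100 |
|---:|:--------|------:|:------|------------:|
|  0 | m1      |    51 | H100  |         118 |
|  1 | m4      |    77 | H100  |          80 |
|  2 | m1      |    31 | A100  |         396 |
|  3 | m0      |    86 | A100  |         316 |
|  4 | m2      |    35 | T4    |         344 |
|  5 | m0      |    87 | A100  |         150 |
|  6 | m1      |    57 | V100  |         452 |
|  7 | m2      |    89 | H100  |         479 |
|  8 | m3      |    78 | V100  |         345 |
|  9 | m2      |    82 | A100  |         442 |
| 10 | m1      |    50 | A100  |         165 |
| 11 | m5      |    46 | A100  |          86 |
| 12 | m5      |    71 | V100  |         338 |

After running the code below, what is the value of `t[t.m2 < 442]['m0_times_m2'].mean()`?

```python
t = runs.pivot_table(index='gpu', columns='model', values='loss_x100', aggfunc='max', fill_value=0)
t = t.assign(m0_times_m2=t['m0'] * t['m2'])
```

0.0

pivot: rows=gpu, cols=model, max(loss_x100):
model   m0   m1   m2   m3  m4   m5
gpu                               
A100   316  396  442    0   0   86
H100     0  118  479    0  80    0
T4       0    0  344    0   0    0
V100     0  452    0  345   0  338
add column m0_times_m2 = t['m0'] * t['m2']:
model   m0   m1   m2   m3  m4   m5  m0_times_m2
gpu                                            
A100   316  396  442    0   0   86       139672
H100     0  118  479    0  80    0            0
T4       0    0  344    0   0    0            0
V100     0  452    0  345   0  338            0
filter rows where m2 < 442:
model  m0   m1   m2   m3  m4   m5  m0_times_m2
gpu                                           
T4      0    0  344    0   0    0            0
V100    0  452    0  345   0  338            0
Taking the mean of column 'm0_times_m2' gives 0.0.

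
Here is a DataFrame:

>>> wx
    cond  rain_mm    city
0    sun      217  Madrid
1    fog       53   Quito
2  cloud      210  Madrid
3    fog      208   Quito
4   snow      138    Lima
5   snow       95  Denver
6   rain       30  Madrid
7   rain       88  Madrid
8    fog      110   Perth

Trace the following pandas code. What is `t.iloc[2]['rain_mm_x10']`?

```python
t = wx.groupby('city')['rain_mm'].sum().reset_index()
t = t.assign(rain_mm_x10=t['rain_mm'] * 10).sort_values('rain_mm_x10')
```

1380

group by city, sum of rain_mm:
city
Denver     95
Lima      138
Madrid    545
Perth     110
Quito     261
Name: rain_mm, dtype: int64
reset_index():
     city  rain_mm
0  Denver       95
1    Lima      138
2  Madrid      545
3   Perth      110
4   Quito      261
add column rain_mm_x10 = t['rain_mm'] * 10:
     city  rain_mm  rain_mm_x10
0  Denver       95          950
1    Lima      138         1380
2  Madrid      545         5450
3   Perth      110         1100
4   Quito      261         2610
sort by rain_mm_x10:
     city  rain_mm  rain_mm_x10
0  Denver       95          950
3   Perth      110         1100
1    Lima      138         1380
4   Quito      261         2610
2  Madrid      545         5450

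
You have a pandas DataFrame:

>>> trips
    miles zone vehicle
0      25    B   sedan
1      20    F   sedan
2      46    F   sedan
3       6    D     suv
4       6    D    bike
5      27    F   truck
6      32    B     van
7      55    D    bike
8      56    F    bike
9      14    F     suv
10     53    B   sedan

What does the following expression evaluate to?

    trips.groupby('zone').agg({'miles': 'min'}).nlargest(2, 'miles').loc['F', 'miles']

14

group by zone, min of miles:
      miles
zone       
B        25
D         6
F        14
take 2 rows with largest miles:
      miles
zone       
B        25
F        14
The value at row 'F', column 'miles' is 14.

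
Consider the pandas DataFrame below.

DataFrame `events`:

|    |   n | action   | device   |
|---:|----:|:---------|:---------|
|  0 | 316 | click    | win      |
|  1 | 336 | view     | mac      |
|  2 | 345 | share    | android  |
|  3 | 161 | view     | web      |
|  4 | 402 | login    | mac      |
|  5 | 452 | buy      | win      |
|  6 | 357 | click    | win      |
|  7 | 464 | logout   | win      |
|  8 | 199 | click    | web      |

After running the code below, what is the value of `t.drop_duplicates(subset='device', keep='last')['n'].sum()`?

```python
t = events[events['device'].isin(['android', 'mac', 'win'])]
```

1211

filter rows where device in ['android', 'mac', 'win']:
     n  action   device
0  316   click      win
1  336    view      mac
2  345   share  android
4  402   login      mac
5  452     buy      win
6  357   click      win
7  464  logout      win
drop duplicate device (keep=last):
     n  action   device
2  345   share  android
4  402   login      mac
7  464  logout      win
Taking the sum of column 'n' gives 1211.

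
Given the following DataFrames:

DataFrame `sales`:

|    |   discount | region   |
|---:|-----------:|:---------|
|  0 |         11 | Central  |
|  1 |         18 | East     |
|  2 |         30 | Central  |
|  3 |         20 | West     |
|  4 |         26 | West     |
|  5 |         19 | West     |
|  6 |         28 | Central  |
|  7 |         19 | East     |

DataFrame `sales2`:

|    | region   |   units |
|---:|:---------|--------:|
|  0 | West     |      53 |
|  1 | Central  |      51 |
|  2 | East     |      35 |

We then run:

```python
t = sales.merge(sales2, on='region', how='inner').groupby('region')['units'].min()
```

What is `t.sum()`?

139

merge on 'region' (how='inner') → 8 rows:
   discount   region  units
0        11  Central     51
1        18     East     35
2        30  Central     51
3        20     West     53
4        26     West     53
5        19     West     53
6        28  Central     51
7        19     East     35
group by region, min of units:
region
Central    51
East       35
West       53
Name: units, dtype: int64
The sum of the resulting series is 139.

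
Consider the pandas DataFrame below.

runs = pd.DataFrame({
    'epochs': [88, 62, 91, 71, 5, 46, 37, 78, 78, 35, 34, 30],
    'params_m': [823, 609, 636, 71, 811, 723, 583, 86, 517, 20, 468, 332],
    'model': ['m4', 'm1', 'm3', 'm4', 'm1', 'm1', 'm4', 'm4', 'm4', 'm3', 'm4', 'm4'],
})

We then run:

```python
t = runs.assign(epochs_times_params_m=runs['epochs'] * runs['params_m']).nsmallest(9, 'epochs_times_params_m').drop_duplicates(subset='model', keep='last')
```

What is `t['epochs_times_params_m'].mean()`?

add column epochs_times_params_m = runs['epochs'] * runs['params_m']:
    epochs  params_m model  epochs_times_params_m
0       88       823    m4                  72424
1       62       609    m1                  37758
2       91       636    m3                  57876
3       71        71    m4                   5041
4        5       811    m1                   4055
5       46       723    m1                  33258
6       37       583    m4                  21571
7       78        86    m4                   6708
8       78       517    m4                  40326
9       35        20    m3                    700
10      34       468    m4                  15912
11      30       332    m4                   9960
take 9 rows with smallest epochs_times_params_m:
    epochs  params_m model  epochs_times_params_m
9       35        20    m3                    700
4        5       811    m1                   4055
3       71        71    m4                   5041
7       78        86    m4                   6708
11      30       332    m4                   9960
10      34       468    m4                  15912
6       37       583    m4                  21571
5       46       723    m1                  33258
1       62       609    m1                  37758
drop duplicate model (keep=last):
   epochs  params_m model  epochs_times_params_m
9      35        20    m3                    700
6      37       583    m4                  21571
1      62       609    m1                  37758
Reading off the mean of column 'epochs_times_params_m', we get 20009.6666667.

20009.6666667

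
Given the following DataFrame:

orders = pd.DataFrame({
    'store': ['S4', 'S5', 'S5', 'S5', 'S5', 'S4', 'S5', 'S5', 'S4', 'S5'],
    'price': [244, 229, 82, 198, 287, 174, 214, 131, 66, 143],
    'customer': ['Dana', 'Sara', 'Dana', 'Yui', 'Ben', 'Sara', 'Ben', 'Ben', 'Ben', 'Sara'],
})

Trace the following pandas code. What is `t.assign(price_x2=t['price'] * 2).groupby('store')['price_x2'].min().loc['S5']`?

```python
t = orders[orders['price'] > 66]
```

164

filter rows where price > 66:
  store  price customer
0    S4    244     Dana
1    S5    229     Sara
2    S5     82     Dana
3    S5    198      Yui
4    S5    287      Ben
5    S4    174     Sara
6    S5    214      Ben
7    S5    131      Ben
9    S5    143     Sara
add column price_x2 = t['price'] * 2:
  store  price customer  price_x2
0    S4    244     Dana       488
1    S5    229     Sara       458
2    S5     82     Dana       164
3    S5    198      Yui       396
4    S5    287      Ben       574
5    S4    174     Sara       348
6    S5    214      Ben       428
7    S5    131      Ben       262
9    S5    143     Sara       286
group by store, min of price_x2:
store
S4    348
S5    164
Name: price_x2, dtype: int64
Hence 164.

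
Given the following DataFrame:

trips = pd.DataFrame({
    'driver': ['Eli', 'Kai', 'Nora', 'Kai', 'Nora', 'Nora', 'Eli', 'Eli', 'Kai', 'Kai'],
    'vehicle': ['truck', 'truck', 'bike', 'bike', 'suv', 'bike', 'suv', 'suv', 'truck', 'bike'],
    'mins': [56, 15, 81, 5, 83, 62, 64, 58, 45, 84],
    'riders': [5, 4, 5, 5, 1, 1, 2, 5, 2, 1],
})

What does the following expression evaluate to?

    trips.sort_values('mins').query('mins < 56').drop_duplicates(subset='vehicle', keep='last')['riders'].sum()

sort by mins:
  driver vehicle  mins  riders
3    Kai    bike     5       5
1    Kai   truck    15       4
8    Kai   truck    45       2
0    Eli   truck    56       5
7    Eli     suv    58       5
5   Nora    bike    62       1
6    Eli     suv    64       2
2   Nora    bike    81       5
4   Nora     suv    83       1
9    Kai    bike    84       1
filter rows where mins < 56:
  driver vehicle  mins  riders
3    Kai    bike     5       5
1    Kai   truck    15       4
8    Kai   truck    45       2
drop duplicate vehicle (keep=last):
  driver vehicle  mins  riders
3    Kai    bike     5       5
8    Kai   truck    45       2

7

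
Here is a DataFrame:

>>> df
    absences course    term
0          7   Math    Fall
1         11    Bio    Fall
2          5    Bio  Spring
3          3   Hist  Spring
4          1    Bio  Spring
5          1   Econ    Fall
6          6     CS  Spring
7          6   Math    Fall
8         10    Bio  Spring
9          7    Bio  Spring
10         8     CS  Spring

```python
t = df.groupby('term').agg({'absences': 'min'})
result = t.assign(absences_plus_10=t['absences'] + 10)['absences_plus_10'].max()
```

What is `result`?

11

group by term, min of absences:
        absences
term            
Fall           1
Spring         1
add column absences_plus_10 = t['absences'] + 10:
        absences  absences_plus_10
term                              
Fall           1                11
Spring         1                11
max of column 'absences_plus_10' → 11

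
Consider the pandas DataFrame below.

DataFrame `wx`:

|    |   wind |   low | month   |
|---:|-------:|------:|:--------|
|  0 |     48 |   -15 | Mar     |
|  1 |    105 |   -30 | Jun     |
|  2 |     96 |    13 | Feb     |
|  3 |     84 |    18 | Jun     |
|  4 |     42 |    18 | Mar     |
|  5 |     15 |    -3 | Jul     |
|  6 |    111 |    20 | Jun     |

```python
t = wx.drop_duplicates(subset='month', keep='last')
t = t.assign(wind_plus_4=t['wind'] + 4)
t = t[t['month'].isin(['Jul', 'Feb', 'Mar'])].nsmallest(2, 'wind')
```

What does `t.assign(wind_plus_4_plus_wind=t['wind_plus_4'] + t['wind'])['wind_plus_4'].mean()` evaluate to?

drop duplicate month (keep=last):
   wind  low month
2    96   13   Feb
4    42   18   Mar
5    15   -3   Jul
6   111   20   Jun
add column wind_plus_4 = t['wind'] + 4:
   wind  low month  wind_plus_4
2    96   13   Feb          100
4    42   18   Mar           46
5    15   -3   Jul           19
6   111   20   Jun          115
filter rows where month in ['Jul', 'Feb', 'Mar']:
   wind  low month  wind_plus_4
2    96   13   Feb          100
4    42   18   Mar           46
5    15   -3   Jul           19
take 2 rows with smallest wind:
   wind  low month  wind_plus_4
5    15   -3   Jul           19
4    42   18   Mar           46
add column wind_plus_4_plus_wind = t['wind_plus_4'] + t['wind']:
   wind  low month  wind_plus_4  wind_plus_4_plus_wind
5    15   -3   Jul           19                     34
4    42   18   Mar           46                     88
Finally, mean of column 'wind_plus_4' = 32.5.

32.5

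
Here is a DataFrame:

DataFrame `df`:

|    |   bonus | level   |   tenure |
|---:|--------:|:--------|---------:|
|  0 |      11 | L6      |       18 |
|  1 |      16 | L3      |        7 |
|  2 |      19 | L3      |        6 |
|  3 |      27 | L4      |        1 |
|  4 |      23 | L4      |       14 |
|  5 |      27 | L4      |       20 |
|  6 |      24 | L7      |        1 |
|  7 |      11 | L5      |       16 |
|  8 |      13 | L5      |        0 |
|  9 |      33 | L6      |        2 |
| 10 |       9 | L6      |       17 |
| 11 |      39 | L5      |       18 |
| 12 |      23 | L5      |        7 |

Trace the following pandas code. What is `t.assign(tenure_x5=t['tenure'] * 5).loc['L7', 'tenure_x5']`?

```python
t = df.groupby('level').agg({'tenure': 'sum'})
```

5

group by level, sum of tenure:
       tenure
level        
L3         13
L4         35
L5         41
L6         37
L7          1
add column tenure_x5 = t['tenure'] * 5:
       tenure  tenure_x5
level                   
L3         13         65
L4         35        175
L5         41        205
L6         37        185
L7          1          5
Finally, value at row 'L7', column 'tenure_x5' = 5.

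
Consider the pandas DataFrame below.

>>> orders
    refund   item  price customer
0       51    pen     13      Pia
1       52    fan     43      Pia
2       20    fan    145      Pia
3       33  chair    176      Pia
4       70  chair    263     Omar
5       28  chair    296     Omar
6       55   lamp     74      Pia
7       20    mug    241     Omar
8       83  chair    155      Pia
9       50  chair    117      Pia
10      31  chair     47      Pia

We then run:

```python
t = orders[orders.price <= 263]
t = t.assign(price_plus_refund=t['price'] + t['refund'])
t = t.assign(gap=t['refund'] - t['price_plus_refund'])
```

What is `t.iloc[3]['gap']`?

filter rows where price <= 263:
    refund   item  price customer
0       51    pen     13      Pia
1       52    fan     43      Pia
2       20    fan    145      Pia
3       33  chair    176      Pia
4       70  chair    263     Omar
6       55   lamp     74      Pia
7       20    mug    241     Omar
8       83  chair    155      Pia
9       50  chair    117      Pia
10      31  chair     47      Pia
add column price_plus_refund = t['price'] + t['refund']:
    refund   item  price customer  price_plus_refund
0       51    pen     13      Pia                 64
1       52    fan     43      Pia                 95
2       20    fan    145      Pia                165
3       33  chair    176      Pia                209
4       70  chair    263     Omar                333
6       55   lamp     74      Pia                129
7       20    mug    241     Omar                261
8       83  chair    155      Pia                238
9       50  chair    117      Pia                167
10      31  chair     47      Pia                 78
add column gap = t['refund'] - t['price_plus_refund']:
    refund   item  price customer  price_plus_refund  gap
0       51    pen     13      Pia                 64  -13
1       52    fan     43      Pia                 95  -43
2       20    fan    145      Pia                165 -145
3       33  chair    176      Pia                209 -176
4       70  chair    263     Omar                333 -263
6       55   lamp     74      Pia                129  -74
7       20    mug    241     Omar                261 -241
8       83  chair    155      Pia                238 -155
9       50  chair    117      Pia                167 -117
10      31  chair     47      Pia                 78  -47
Reading off the value at position 3, column 'gap', we get -176.

-176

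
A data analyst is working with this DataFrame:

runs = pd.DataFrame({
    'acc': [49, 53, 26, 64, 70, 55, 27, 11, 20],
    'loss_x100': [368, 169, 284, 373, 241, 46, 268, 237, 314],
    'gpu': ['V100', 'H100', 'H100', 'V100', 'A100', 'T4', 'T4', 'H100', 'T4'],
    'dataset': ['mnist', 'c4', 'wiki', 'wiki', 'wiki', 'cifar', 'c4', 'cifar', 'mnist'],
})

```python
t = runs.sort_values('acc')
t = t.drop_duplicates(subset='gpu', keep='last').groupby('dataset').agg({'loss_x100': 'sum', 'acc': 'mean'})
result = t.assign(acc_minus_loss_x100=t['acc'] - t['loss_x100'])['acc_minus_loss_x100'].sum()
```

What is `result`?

-654.0

sort by acc:
   acc  loss_x100   gpu dataset
7   11        237  H100   cifar
8   20        314    T4   mnist
2   26        284  H100    wiki
6   27        268    T4      c4
0   49        368  V100   mnist
1   53        169  H100      c4
5   55         46    T4   cifar
3   64        373  V100    wiki
4   70        241  A100    wiki
drop duplicate gpu (keep=last):
   acc  loss_x100   gpu dataset
1   53        169  H100      c4
5   55         46    T4   cifar
3   64        373  V100    wiki
4   70        241  A100    wiki
group by dataset: sum(loss_x100), mean(acc):
         loss_x100   acc
dataset                 
c4             169  53.0
cifar           46  55.0
wiki           614  67.0
add column acc_minus_loss_x100 = t['acc'] - t['loss_x100']:
         loss_x100   acc  acc_minus_loss_x100
dataset                                      
c4             169  53.0               -116.0
cifar           46  55.0                  9.0
wiki           614  67.0               -547.0
So sum() = -654.0.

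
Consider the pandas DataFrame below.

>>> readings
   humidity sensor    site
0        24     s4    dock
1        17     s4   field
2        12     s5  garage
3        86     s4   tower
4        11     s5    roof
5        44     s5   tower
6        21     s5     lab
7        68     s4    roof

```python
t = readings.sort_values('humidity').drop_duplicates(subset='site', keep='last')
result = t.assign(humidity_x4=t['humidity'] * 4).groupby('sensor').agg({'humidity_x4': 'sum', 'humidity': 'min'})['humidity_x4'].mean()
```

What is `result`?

456.0

sort by humidity:
   humidity sensor    site
4        11     s5    roof
2        12     s5  garage
1        17     s4   field
6        21     s5     lab
0        24     s4    dock
5        44     s5   tower
7        68     s4    roof
3        86     s4   tower
drop duplicate site (keep=last):
   humidity sensor    site
2        12     s5  garage
1        17     s4   field
6        21     s5     lab
0        24     s4    dock
7        68     s4    roof
3        86     s4   tower
add column humidity_x4 = t['humidity'] * 4:
   humidity sensor    site  humidity_x4
2        12     s5  garage           48
1        17     s4   field           68
6        21     s5     lab           84
0        24     s4    dock           96
7        68     s4    roof          272
3        86     s4   tower          344
group by sensor: sum(humidity_x4), min(humidity):
        humidity_x4  humidity
sensor                       
s4              780        17
s5              132        12
mean of column 'humidity_x4' → 456.0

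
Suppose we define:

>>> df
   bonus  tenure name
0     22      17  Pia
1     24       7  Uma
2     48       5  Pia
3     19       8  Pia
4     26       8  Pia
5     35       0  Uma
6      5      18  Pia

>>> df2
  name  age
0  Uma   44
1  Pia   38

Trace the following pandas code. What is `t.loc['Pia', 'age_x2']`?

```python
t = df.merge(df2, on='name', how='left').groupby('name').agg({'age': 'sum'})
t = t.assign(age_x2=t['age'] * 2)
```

380

merge on 'name' (how='left') → 7 rows:
   bonus  tenure name  age
0     22      17  Pia   38
1     24       7  Uma   44
2     48       5  Pia   38
3     19       8  Pia   38
4     26       8  Pia   38
5     35       0  Uma   44
6      5      18  Pia   38
group by name, sum of age:
      age
name     
Pia   190
Uma    88
add column age_x2 = t['age'] * 2:
      age  age_x2
name             
Pia   190     380
Uma    88     176
Hence 380.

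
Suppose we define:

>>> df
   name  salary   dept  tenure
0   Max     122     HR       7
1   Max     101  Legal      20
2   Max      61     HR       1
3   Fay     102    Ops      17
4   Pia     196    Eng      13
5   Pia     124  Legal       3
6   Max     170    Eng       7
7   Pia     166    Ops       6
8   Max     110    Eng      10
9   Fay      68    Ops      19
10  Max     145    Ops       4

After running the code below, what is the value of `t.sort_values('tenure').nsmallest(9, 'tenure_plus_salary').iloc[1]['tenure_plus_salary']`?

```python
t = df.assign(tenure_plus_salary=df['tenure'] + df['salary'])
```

add column tenure_plus_salary = df['tenure'] + df['salary']:
   name  salary   dept  tenure  tenure_plus_salary
0   Max     122     HR       7                 129
1   Max     101  Legal      20                 121
2   Max      61     HR       1                  62
3   Fay     102    Ops      17                 119
4   Pia     196    Eng      13                 209
5   Pia     124  Legal       3                 127
6   Max     170    Eng       7                 177
7   Pia     166    Ops       6                 172
8   Max     110    Eng      10                 120
9   Fay      68    Ops      19                  87
10  Max     145    Ops       4                 149
sort by tenure:
   name  salary   dept  tenure  tenure_plus_salary
2   Max      61     HR       1                  62
5   Pia     124  Legal       3                 127
10  Max     145    Ops       4                 149
7   Pia     166    Ops       6                 172
0   Max     122     HR       7                 129
6   Max     170    Eng       7                 177
8   Max     110    Eng      10                 120
4   Pia     196    Eng      13                 209
3   Fay     102    Ops      17                 119
9   Fay      68    Ops      19                  87
1   Max     101  Legal      20                 121
take 9 rows with smallest tenure_plus_salary:
   name  salary   dept  tenure  tenure_plus_salary
2   Max      61     HR       1                  62
9   Fay      68    Ops      19                  87
3   Fay     102    Ops      17                 119
8   Max     110    Eng      10                 120
1   Max     101  Legal      20                 121
5   Pia     124  Legal       3                 127
0   Max     122     HR       7                 129
10  Max     145    Ops       4                 149
7   Pia     166    Ops       6                 172

87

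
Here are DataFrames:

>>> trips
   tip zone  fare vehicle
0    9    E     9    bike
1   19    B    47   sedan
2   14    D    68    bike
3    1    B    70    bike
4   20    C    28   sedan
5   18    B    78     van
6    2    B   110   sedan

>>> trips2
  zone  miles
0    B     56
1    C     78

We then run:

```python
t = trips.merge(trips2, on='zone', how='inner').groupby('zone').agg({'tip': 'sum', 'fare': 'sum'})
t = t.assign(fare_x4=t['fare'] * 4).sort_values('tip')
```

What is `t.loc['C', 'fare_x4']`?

merge on 'zone' (how='inner') → 5 rows:
   tip zone  fare vehicle  miles
0   19    B    47   sedan     56
1    1    B    70    bike     56
2   20    C    28   sedan     78
3   18    B    78     van     56
4    2    B   110   sedan     56
group by zone: sum(tip), sum(fare):
      tip  fare
zone           
B      40   305
C      20    28
add column fare_x4 = t['fare'] * 4:
      tip  fare  fare_x4
zone                    
B      40   305     1220
C      20    28      112
sort by tip:
      tip  fare  fare_x4
zone                    
C      20    28      112
B      40   305     1220
value at row 'C', column 'fare_x4' → 112

112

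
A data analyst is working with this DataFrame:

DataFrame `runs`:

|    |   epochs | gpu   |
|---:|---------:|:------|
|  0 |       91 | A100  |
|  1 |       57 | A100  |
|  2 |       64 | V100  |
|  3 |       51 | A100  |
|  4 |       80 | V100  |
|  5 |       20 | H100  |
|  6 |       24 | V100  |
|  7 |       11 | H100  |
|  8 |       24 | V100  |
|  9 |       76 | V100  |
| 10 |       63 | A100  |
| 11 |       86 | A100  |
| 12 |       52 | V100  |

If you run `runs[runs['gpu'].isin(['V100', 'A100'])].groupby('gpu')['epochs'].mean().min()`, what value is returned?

53.3333333333

filter rows where gpu in ['V100', 'A100']:
    epochs   gpu
0       91  A100
1       57  A100
2       64  V100
3       51  A100
4       80  V100
6       24  V100
8       24  V100
9       76  V100
10      63  A100
11      86  A100
12      52  V100
group by gpu, mean of epochs:
gpu
A100    69.600000
V100    53.333333
Name: epochs, dtype: float64
Hence 53.3333333333.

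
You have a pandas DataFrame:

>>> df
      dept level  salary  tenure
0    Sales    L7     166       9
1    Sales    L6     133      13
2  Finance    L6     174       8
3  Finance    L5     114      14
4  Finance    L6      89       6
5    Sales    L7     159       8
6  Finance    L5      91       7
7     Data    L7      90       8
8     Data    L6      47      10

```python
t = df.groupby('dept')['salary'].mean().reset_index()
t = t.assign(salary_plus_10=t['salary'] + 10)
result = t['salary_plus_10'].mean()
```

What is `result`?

group by dept, mean of salary:
dept
Data        68.500000
Finance    117.000000
Sales      152.666667
Name: salary, dtype: float64
reset_index():
      dept      salary
0     Data   68.500000
1  Finance  117.000000
2    Sales  152.666667
add column salary_plus_10 = t['salary'] + 10:
      dept      salary  salary_plus_10
0     Data   68.500000       78.500000
1  Finance  117.000000      127.000000
2    Sales  152.666667      162.666667
mean of column 'salary_plus_10' → 122.722222222

122.722222222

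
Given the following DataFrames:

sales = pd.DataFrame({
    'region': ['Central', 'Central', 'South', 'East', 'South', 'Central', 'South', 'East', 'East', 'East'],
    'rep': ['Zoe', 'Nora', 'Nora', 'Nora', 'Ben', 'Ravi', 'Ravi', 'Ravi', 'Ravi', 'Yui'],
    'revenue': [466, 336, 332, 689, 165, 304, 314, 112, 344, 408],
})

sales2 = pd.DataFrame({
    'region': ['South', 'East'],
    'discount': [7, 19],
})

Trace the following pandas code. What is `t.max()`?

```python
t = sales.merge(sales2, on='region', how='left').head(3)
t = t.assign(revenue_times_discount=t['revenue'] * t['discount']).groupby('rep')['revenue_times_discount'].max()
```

merge on 'region' (how='left') → 10 rows:
    region   rep  revenue  discount
0  Central   Zoe      466       NaN
1  Central  Nora      336       NaN
2    South  Nora      332       7.0
3     East  Nora      689      19.0
4    South   Ben      165       7.0
5  Central  Ravi      304       NaN
6    South  Ravi      314       7.0
7     East  Ravi      112      19.0
8     East  Ravi      344      19.0
9     East   Yui      408      19.0
take first 3 rows:
    region   rep  revenue  discount
0  Central   Zoe      466       NaN
1  Central  Nora      336       NaN
2    South  Nora      332       7.0
add column revenue_times_discount = t['revenue'] * t['discount']:
    region   rep  revenue  discount  revenue_times_discount
0  Central   Zoe      466       NaN                     NaN
1  Central  Nora      336       NaN                     NaN
2    South  Nora      332       7.0                  2324.0
group by rep, max of revenue_times_discount:
rep
Nora    2324.0
Zoe        NaN
Name: revenue_times_discount, dtype: float64
Hence 2324.0.

2324.0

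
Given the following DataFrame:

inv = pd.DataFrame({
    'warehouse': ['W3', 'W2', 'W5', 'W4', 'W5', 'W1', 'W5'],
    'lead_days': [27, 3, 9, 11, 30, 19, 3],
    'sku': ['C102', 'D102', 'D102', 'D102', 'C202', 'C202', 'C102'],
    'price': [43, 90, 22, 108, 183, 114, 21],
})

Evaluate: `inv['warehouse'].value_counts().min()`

1

value_counts of warehouse:
warehouse
W5    3
W3    1
W2    1
W4    1
W1    1
Name: count, dtype: int64
Taking the min of the resulting series gives 1.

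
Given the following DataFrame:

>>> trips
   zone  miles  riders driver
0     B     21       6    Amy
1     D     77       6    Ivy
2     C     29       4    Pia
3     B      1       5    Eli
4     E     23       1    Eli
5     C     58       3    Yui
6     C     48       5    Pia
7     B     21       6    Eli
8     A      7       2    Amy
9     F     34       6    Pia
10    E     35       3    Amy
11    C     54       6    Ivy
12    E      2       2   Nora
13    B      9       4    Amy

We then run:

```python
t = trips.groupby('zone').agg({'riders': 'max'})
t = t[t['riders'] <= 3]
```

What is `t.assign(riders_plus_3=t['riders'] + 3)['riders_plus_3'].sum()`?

group by zone, max of riders:
      riders
zone        
A          2
B          6
C          6
D          6
E          3
F          6
filter rows where riders <= 3:
      riders
zone        
A          2
E          3
add column riders_plus_3 = t['riders'] + 3:
      riders  riders_plus_3
zone                       
A          2              5
E          3              6

11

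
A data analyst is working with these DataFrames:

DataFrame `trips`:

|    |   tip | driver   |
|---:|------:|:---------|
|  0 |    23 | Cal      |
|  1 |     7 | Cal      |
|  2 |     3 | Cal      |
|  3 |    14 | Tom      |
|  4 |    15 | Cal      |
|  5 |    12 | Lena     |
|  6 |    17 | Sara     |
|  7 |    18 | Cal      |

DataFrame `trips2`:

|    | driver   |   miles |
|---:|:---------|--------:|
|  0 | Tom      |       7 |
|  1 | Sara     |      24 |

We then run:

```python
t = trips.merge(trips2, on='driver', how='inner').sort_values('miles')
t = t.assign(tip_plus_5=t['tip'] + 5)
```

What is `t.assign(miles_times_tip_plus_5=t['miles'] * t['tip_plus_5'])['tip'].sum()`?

merge on 'driver' (how='inner') → 2 rows:
   tip driver  miles
0   14    Tom      7
1   17   Sara     24
sort by miles:
   tip driver  miles
0   14    Tom      7
1   17   Sara     24
add column tip_plus_5 = t['tip'] + 5:
   tip driver  miles  tip_plus_5
0   14    Tom      7          19
1   17   Sara     24          22
add column miles_times_tip_plus_5 = t['miles'] * t['tip_plus_5']:
   tip driver  miles  tip_plus_5  miles_times_tip_plus_5
0   14    Tom      7          19                     133
1   17   Sara     24          22                     528
Reading off the sum of column 'tip', we get 31.

31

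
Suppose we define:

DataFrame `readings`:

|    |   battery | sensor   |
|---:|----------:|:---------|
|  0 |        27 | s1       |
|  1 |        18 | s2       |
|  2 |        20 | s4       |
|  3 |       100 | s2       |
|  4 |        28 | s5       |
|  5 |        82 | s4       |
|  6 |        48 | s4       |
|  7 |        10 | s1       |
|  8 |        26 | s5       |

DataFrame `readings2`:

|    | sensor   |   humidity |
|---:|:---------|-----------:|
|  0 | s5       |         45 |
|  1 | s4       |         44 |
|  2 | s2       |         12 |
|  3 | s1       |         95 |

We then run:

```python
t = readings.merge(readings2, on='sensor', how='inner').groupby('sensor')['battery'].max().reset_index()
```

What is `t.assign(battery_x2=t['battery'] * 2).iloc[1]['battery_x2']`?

merge on 'sensor' (how='inner') → 9 rows:
   battery sensor  humidity
0       27     s1        95
1       18     s2        12
2       20     s4        44
3      100     s2        12
4       28     s5        45
5       82     s4        44
6       48     s4        44
7       10     s1        95
8       26     s5        45
group by sensor, max of battery:
sensor
s1     27
s2    100
s4     82
s5     28
Name: battery, dtype: int64
reset_index():
  sensor  battery
0     s1       27
1     s2      100
2     s4       82
3     s5       28
add column battery_x2 = t['battery'] * 2:
  sensor  battery  battery_x2
0     s1       27          54
1     s2      100         200
2     s4       82         164
3     s5       28          56
Then the value at position 1, column 'battery_x2': 200

200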